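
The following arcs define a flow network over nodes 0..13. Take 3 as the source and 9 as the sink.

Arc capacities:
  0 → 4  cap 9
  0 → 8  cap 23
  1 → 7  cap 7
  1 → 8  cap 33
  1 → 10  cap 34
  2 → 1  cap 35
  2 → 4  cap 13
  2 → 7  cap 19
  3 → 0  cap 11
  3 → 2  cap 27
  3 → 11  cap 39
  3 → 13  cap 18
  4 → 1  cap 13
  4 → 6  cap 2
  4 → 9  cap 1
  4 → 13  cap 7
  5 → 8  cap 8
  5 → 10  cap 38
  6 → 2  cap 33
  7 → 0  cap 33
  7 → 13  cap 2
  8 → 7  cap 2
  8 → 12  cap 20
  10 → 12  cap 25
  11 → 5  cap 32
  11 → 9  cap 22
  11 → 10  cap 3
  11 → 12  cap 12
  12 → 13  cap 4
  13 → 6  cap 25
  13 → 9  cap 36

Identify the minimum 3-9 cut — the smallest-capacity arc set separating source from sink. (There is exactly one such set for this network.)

Min-cut arcs: {(3,13), (4,9), (4,13), (7,13), (11,9), (12,13)} (total capacity 54)

augment #1: 3→11→9 push 22
augment #2: 3→13→9 push 18
augment #3: 3→0→4→9 push 1
augment #4: 3→0→4→13→9 push 7
augment #5: 3→2→7→13→9 push 2
augment #6: 3→11→12→13→9 push 4
max flow = 54; residual-reachable set from 3 gives S-side
cut edges (S→T): {(3,13), (4,9), (4,13), (7,13), (11,9), (12,13)} total cap 54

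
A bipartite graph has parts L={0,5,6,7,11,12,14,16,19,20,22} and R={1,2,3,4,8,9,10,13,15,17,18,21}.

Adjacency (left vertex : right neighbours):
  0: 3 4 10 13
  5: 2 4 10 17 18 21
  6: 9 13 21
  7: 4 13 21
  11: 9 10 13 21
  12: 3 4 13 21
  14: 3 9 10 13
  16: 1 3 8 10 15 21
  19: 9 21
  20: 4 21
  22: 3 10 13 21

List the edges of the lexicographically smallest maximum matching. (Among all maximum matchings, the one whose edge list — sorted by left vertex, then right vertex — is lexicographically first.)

Lex-smallest maximum matching: {(0,3), (5,2), (6,9), (7,4), (11,10), (12,13), (16,1), (19,21)}

|M| = 8 (so the lex-smallest maximum matching has 8 edges)
process left vertices in ascending order; for each, take the smallest-labelled available neighbour that still permits 8 edges overall, or leave it unmatched if none does
lex-smallest matching: {0-3, 5-2, 6-9, 7-4, 11-10, 12-13, 16-1, 19-21}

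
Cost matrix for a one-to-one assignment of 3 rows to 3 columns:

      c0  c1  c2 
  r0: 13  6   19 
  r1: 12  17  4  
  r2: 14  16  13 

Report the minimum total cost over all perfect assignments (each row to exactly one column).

optimal assignment: row0→col1 (cost 6), row1→col2 (cost 4), row2→col0 (cost 14)
total = 6 + 4 + 14 = 24

Minimum assignment cost: 24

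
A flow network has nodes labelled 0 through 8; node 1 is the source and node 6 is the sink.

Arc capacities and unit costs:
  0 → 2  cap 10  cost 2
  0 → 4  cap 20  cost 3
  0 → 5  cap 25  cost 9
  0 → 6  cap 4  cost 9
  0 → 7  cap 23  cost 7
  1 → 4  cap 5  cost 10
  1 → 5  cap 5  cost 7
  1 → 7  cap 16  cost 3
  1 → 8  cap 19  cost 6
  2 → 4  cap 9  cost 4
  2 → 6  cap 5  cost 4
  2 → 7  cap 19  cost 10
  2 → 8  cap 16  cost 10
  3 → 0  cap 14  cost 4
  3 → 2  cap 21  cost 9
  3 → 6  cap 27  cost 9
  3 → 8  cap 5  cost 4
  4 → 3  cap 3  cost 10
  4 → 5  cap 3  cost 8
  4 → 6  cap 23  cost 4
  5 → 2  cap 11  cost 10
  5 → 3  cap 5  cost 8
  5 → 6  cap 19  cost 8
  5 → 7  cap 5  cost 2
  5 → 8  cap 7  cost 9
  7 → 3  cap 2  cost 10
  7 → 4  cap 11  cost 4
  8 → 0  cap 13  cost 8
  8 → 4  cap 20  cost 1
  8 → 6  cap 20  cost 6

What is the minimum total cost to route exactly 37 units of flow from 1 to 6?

Minimum cost for 37 units: 442

shortest-cost path #1: 1→7→4→6 push 11 @ unit cost 11 (adds 121)
shortest-cost path #2: 1→8→4→6 push 12 @ unit cost 11 (adds 132)
shortest-cost path #3: 1→8→6 push 7 @ unit cost 12 (adds 84)
shortest-cost path #4: 1→5→6 push 5 @ unit cost 15 (adds 75)
shortest-cost path #5: 1→4→8→6 push 2 @ unit cost 15 (adds 30)
total cost = 442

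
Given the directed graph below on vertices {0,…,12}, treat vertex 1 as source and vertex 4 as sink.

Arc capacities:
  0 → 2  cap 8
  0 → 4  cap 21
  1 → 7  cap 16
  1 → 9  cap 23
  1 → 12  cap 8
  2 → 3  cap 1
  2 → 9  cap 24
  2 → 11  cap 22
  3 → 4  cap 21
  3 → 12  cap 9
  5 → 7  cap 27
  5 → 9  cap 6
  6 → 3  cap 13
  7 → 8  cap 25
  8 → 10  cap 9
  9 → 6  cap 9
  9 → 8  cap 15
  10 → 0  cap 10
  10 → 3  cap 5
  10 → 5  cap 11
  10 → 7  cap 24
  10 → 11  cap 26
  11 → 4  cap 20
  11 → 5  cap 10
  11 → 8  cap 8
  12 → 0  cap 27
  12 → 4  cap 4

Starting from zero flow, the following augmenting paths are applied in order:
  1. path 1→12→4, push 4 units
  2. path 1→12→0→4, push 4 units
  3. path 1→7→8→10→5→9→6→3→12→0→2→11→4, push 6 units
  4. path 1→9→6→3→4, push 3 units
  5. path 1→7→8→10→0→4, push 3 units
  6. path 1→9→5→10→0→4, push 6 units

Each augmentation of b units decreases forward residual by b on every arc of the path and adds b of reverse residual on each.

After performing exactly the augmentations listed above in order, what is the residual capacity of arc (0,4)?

after path 1 (1→12→4, push 4): res(0,4)=21
after path 2 (1→12→0→4, push 4): res(0,4)=17
after path 3 (1→7→8→10→5→9→6→3→12→0→2→11→4, push 6): res(0,4)=17
after path 4 (1→9→6→3→4, push 3): res(0,4)=17
after path 5 (1→7→8→10→0→4, push 3): res(0,4)=14
after path 6 (1→9→5→10→0→4, push 6): res(0,4)=8

Residual capacity of (0,4): 8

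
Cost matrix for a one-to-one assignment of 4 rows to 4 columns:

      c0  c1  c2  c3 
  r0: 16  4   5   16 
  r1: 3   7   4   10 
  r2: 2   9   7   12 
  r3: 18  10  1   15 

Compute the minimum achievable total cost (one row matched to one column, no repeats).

Minimum assignment cost: 17

optimal assignment: row0→col1 (cost 4), row1→col3 (cost 10), row2→col0 (cost 2), row3→col2 (cost 1)
total = 4 + 10 + 2 + 1 = 17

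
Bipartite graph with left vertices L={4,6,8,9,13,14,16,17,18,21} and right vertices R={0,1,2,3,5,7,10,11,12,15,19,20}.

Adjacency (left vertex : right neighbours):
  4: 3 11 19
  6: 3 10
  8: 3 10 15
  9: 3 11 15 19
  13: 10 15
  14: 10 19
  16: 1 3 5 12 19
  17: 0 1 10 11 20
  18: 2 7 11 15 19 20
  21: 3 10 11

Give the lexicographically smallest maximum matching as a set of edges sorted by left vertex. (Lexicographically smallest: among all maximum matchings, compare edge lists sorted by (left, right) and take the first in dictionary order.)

|M| = 8 (so the lex-smallest maximum matching has 8 edges)
process left vertices in ascending order; for each, take the smallest-labelled available neighbour that still permits 8 edges overall, or leave it unmatched if none does
lex-smallest matching: {4-3, 6-10, 8-15, 9-11, 14-19, 16-1, 17-0, 18-2}

Lex-smallest maximum matching: {(4,3), (6,10), (8,15), (9,11), (14,19), (16,1), (17,0), (18,2)}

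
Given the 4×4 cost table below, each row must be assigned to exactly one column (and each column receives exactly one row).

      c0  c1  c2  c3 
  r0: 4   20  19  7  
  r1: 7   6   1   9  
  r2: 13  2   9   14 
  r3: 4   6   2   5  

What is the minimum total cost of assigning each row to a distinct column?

optimal assignment: row0→col0 (cost 4), row1→col2 (cost 1), row2→col1 (cost 2), row3→col3 (cost 5)
total = 4 + 1 + 2 + 5 = 12

Minimum assignment cost: 12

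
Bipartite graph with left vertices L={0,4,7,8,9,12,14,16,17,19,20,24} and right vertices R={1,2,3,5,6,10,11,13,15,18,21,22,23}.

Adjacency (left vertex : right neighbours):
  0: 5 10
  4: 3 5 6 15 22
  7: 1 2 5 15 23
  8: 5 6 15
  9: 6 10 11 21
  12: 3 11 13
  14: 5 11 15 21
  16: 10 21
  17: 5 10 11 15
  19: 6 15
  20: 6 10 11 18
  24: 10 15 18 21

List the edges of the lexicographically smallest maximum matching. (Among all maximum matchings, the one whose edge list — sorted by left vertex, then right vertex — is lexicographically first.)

|M| = 10 (so the lex-smallest maximum matching has 10 edges)
process left vertices in ascending order; for each, take the smallest-labelled available neighbour that still permits 10 edges overall, or leave it unmatched if none does
lex-smallest matching: {0-5, 4-3, 7-1, 8-6, 9-10, 12-13, 14-11, 16-21, 17-15, 20-18}

Lex-smallest maximum matching: {(0,5), (4,3), (7,1), (8,6), (9,10), (12,13), (14,11), (16,21), (17,15), (20,18)}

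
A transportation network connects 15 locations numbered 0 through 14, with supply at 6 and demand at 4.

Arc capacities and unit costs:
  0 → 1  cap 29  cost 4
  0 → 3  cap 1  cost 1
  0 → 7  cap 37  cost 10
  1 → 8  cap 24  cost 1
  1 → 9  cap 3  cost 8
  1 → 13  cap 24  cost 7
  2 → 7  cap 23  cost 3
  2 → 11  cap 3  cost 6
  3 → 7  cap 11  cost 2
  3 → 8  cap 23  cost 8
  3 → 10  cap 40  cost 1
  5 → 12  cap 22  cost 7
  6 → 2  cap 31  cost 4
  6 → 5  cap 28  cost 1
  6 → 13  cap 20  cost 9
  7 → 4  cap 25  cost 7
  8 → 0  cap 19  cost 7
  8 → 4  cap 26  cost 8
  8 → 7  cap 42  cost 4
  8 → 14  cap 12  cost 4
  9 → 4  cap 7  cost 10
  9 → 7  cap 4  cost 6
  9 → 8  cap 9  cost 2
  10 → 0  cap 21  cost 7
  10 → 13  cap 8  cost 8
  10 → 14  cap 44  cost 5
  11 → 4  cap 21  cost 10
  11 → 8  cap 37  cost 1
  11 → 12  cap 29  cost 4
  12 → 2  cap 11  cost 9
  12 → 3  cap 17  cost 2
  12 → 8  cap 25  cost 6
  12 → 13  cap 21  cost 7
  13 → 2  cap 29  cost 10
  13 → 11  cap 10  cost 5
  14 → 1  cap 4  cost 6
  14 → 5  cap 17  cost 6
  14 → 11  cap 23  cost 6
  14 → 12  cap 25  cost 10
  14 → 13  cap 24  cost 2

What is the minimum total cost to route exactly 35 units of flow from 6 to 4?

shortest-cost path #1: 6→2→7→4 push 23 @ unit cost 14 (adds 322)
shortest-cost path #2: 6→5→12→3→7→4 push 2 @ unit cost 19 (adds 38)
shortest-cost path #3: 6→2→11→8→4 push 3 @ unit cost 19 (adds 57)
shortest-cost path #4: 6→5→12→8→4 push 7 @ unit cost 22 (adds 154)
total cost = 571

Minimum cost for 35 units: 571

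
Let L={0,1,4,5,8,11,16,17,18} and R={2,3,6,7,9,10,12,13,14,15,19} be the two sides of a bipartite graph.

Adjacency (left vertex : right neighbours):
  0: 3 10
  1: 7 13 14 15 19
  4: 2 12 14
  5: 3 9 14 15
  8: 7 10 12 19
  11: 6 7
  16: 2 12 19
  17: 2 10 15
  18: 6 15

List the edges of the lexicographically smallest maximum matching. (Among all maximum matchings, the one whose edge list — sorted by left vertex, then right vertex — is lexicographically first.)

|M| = 9 (so the lex-smallest maximum matching has 9 edges)
process left vertices in ascending order; for each, take the smallest-labelled available neighbour that still permits 9 edges overall, or leave it unmatched if none does
lex-smallest matching: {0-3, 1-7, 4-2, 5-9, 8-12, 11-6, 16-19, 17-10, 18-15}

Lex-smallest maximum matching: {(0,3), (1,7), (4,2), (5,9), (8,12), (11,6), (16,19), (17,10), (18,15)}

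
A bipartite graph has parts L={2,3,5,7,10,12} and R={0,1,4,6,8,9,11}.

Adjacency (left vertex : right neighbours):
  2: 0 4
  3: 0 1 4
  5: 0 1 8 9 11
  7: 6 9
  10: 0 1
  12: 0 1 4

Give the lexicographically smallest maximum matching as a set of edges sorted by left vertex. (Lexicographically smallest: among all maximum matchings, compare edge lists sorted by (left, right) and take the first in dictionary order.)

Lex-smallest maximum matching: {(2,0), (3,1), (5,8), (7,6), (12,4)}

|M| = 5 (so the lex-smallest maximum matching has 5 edges)
process left vertices in ascending order; for each, take the smallest-labelled available neighbour that still permits 5 edges overall, or leave it unmatched if none does
lex-smallest matching: {2-0, 3-1, 5-8, 7-6, 12-4}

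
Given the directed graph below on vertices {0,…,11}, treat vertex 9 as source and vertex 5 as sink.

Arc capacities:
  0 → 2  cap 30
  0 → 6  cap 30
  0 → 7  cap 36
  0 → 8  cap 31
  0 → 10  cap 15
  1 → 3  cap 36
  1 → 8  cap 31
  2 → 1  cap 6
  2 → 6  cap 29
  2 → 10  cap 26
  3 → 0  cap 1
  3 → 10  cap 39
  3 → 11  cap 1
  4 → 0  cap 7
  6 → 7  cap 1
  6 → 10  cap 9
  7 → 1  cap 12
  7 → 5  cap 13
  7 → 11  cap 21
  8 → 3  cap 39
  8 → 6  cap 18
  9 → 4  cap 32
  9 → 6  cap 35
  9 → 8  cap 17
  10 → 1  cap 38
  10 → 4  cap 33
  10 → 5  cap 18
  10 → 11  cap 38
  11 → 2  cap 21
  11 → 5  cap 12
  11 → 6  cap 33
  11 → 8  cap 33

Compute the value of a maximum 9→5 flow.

augment #1: 9→6→7→5 bottleneck 1, total now 1
augment #2: 9→6→10→5 bottleneck 9, total now 10
augment #3: 9→4→0→7→5 bottleneck 7, total now 17
augment #4: 9→8→3→10→5 bottleneck 9, total now 26
augment #5: 9→8→3→11→5 bottleneck 1, total now 27
augment #6: 9→8→3→0→7→5 bottleneck 1, total now 28
augment #7: 9→8→3→10→11→5 bottleneck 6, total now 34

Maximum flow value: 34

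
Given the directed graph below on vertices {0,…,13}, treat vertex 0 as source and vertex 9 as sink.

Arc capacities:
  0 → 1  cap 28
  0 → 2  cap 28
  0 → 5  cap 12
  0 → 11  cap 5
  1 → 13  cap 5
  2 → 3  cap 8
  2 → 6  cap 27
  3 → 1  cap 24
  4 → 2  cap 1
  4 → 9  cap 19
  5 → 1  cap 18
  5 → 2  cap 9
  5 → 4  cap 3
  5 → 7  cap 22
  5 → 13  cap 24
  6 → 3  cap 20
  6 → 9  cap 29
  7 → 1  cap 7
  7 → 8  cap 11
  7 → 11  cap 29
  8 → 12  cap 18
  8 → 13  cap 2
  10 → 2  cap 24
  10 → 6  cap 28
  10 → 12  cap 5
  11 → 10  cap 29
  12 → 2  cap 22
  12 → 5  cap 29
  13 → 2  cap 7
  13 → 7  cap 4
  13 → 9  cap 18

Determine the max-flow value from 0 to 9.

augment #1: 0→1→13→9 bottleneck 5, total now 5
augment #2: 0→2→6→9 bottleneck 27, total now 32
augment #3: 0→5→4→9 bottleneck 3, total now 35
augment #4: 0→5→13→9 bottleneck 9, total now 44
augment #5: 0→11→10→6→9 bottleneck 2, total now 46
augment #6: 0→11→10→12→5→13→9 bottleneck 3, total now 49

Maximum flow value: 49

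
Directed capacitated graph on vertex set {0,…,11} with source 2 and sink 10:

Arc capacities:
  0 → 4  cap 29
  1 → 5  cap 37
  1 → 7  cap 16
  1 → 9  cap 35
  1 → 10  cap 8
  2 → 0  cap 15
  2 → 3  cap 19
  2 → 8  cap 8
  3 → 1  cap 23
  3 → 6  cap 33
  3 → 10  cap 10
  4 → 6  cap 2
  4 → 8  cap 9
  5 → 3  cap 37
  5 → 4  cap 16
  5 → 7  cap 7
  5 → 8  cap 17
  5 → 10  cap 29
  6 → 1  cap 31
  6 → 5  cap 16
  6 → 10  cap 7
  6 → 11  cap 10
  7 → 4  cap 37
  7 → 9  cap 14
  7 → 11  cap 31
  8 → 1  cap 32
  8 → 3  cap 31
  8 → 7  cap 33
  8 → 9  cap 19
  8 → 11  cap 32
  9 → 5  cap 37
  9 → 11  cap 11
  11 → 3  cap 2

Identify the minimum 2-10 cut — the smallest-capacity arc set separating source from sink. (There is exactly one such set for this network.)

Min-cut arcs: {(2,3), (2,8), (4,6), (4,8)} (total capacity 38)

augment #1: 2→3→10 push 10
augment #2: 2→3→1→10 push 8
augment #3: 2→3→6→10 push 1
augment #4: 2→0→4→6→10 push 2
augment #5: 2→8→1→5→10 push 8
augment #6: 2→0→4→8→1→5→10 push 9
max flow = 38; residual-reachable set from 2 gives S-side
cut edges (S→T): {(2,3), (2,8), (4,6), (4,8)} total cap 38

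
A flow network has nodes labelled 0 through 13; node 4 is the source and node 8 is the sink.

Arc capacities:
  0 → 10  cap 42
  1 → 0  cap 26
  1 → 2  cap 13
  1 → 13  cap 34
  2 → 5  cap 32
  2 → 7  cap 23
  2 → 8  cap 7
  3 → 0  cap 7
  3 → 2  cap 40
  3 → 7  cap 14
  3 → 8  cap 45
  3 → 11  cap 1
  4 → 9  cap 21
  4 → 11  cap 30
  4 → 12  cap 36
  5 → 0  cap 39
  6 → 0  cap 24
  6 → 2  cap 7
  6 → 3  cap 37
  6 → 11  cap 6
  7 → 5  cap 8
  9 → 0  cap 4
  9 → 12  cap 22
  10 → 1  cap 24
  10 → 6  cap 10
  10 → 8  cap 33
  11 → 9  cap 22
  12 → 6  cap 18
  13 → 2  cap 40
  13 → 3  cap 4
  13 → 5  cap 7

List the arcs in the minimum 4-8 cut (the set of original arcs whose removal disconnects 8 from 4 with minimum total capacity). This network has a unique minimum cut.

augment #1: 4→9→0→10→8 push 4
augment #2: 4→12→6→2→8 push 7
augment #3: 4→12→6→3→8 push 11
max flow = 22; residual-reachable set from 4 gives S-side
cut edges (S→T): {(9,0), (12,6)} total cap 22

Min-cut arcs: {(9,0), (12,6)} (total capacity 22)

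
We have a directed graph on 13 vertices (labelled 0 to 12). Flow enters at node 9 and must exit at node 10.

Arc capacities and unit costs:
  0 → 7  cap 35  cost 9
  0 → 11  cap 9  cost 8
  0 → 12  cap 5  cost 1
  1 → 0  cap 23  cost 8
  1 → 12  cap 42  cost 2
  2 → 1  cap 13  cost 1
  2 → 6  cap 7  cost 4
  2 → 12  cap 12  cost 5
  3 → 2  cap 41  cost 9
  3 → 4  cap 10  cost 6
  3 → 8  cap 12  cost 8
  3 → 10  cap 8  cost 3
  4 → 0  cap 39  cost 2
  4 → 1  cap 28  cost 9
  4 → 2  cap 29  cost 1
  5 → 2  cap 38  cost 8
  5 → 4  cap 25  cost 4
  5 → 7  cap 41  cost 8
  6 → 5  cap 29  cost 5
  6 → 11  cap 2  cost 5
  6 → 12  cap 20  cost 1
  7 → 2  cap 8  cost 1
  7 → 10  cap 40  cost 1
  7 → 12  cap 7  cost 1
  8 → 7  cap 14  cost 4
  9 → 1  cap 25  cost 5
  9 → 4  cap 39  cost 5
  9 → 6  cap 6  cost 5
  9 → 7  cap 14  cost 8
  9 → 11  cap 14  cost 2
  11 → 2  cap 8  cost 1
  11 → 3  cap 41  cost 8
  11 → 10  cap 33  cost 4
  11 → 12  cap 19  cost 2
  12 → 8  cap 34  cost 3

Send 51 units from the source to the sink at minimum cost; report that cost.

shortest-cost path #1: 9→11→10 push 14 @ unit cost 6 (adds 84)
shortest-cost path #2: 9→7→10 push 14 @ unit cost 9 (adds 126)
shortest-cost path #3: 9→6→11→10 push 2 @ unit cost 14 (adds 28)
shortest-cost path #4: 9→6→12→8→7→10 push 4 @ unit cost 14 (adds 56)
shortest-cost path #5: 9→1→12→8→7→10 push 10 @ unit cost 15 (adds 150)
shortest-cost path #6: 9→4→0→7→10 push 7 @ unit cost 17 (adds 119)
total cost = 563

Minimum cost for 51 units: 563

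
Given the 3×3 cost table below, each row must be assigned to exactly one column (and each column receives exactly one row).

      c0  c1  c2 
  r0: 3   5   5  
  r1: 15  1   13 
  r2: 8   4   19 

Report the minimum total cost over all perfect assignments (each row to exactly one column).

optimal assignment: row0→col2 (cost 5), row1→col1 (cost 1), row2→col0 (cost 8)
total = 5 + 1 + 8 = 14

Minimum assignment cost: 14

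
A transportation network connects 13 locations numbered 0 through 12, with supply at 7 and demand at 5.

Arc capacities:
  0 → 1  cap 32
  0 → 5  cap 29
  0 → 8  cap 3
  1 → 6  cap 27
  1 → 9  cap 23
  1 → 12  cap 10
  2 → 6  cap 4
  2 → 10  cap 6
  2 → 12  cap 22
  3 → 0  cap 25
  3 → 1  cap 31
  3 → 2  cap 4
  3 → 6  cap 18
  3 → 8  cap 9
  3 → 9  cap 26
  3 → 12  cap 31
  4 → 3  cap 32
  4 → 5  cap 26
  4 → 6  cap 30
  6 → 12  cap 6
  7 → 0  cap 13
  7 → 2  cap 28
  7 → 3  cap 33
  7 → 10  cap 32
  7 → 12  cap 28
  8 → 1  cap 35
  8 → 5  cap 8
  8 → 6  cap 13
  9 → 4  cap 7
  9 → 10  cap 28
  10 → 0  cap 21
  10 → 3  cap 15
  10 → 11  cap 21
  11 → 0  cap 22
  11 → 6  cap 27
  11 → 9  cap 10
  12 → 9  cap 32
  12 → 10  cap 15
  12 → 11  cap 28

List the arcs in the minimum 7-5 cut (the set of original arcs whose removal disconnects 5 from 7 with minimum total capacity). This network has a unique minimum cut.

augment #1: 7→0→5 push 13
augment #2: 7→3→0→5 push 16
augment #3: 7→3→8→5 push 8
augment #4: 7→3→9→4→5 push 7
max flow = 44; residual-reachable set from 7 gives S-side
cut edges (S→T): {(0,5), (8,5), (9,4)} total cap 44

Min-cut arcs: {(0,5), (8,5), (9,4)} (total capacity 44)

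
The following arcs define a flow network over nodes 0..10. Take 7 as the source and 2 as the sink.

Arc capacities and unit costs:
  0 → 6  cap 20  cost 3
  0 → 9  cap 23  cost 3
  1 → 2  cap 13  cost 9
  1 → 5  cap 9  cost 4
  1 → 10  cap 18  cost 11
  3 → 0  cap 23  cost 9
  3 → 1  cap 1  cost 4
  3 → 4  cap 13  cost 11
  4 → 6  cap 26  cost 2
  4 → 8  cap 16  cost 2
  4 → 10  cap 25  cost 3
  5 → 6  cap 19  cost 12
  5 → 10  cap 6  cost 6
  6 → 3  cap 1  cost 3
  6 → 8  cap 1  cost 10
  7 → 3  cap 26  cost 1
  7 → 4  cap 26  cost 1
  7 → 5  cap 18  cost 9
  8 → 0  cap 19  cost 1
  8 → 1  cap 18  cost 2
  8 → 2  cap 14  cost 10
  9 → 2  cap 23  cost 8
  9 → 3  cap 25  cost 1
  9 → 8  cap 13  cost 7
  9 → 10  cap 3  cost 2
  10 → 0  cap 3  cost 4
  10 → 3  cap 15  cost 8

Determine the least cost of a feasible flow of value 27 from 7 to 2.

Minimum cost for 27 units: 428

shortest-cost path #1: 7→4→8→2 push 14 @ unit cost 13 (adds 182)
shortest-cost path #2: 7→3→1→2 push 1 @ unit cost 14 (adds 14)
shortest-cost path #3: 7→4→8→1→2 push 2 @ unit cost 14 (adds 28)
shortest-cost path #4: 7→4→10→0→9→2 push 3 @ unit cost 19 (adds 57)
shortest-cost path #5: 7→3→0→9→2 push 7 @ unit cost 21 (adds 147)
total cost = 428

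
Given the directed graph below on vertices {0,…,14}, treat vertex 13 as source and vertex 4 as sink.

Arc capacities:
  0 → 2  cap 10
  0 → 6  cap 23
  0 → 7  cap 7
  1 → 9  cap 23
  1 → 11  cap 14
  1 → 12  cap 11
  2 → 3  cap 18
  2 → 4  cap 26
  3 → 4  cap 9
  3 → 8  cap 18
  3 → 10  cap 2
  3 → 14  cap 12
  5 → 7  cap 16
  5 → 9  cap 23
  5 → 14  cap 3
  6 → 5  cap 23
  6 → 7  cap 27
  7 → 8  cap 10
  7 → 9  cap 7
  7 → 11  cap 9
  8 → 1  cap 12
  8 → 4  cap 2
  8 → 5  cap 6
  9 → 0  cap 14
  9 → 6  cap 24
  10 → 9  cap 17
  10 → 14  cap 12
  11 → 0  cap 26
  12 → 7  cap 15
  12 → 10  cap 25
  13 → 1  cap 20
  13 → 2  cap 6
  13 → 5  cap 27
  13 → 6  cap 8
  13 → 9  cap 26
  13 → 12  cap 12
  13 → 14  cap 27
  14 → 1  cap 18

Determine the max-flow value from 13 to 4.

augment #1: 13→2→4 bottleneck 6, total now 6
augment #2: 13→5→7→8→4 bottleneck 2, total now 8
augment #3: 13→9→0→2→4 bottleneck 10, total now 18

Maximum flow value: 18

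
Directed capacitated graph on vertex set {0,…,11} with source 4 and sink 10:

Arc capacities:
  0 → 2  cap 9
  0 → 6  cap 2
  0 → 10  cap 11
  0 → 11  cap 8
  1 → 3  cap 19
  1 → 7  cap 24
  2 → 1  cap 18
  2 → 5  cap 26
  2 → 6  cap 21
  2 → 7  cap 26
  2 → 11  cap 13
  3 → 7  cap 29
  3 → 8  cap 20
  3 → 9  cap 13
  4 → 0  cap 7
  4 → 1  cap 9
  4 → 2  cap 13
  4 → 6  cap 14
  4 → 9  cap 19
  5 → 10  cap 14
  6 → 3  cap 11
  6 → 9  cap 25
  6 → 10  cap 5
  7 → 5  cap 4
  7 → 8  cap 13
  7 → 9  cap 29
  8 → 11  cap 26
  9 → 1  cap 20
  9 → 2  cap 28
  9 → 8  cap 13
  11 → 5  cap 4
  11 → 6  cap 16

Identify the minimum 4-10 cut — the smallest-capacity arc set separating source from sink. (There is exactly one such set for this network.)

augment #1: 4→0→10 push 7
augment #2: 4→6→10 push 5
augment #3: 4→2→5→10 push 13
augment #4: 4→1→7→5→10 push 1
max flow = 26; residual-reachable set from 4 gives S-side
cut edges (S→T): {(4,0), (5,10), (6,10)} total cap 26

Min-cut arcs: {(4,0), (5,10), (6,10)} (total capacity 26)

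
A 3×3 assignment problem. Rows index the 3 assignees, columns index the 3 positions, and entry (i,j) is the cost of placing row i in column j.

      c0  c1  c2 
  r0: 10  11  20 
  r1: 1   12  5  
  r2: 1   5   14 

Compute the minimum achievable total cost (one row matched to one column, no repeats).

Minimum assignment cost: 17

optimal assignment: row0→col1 (cost 11), row1→col2 (cost 5), row2→col0 (cost 1)
total = 11 + 5 + 1 = 17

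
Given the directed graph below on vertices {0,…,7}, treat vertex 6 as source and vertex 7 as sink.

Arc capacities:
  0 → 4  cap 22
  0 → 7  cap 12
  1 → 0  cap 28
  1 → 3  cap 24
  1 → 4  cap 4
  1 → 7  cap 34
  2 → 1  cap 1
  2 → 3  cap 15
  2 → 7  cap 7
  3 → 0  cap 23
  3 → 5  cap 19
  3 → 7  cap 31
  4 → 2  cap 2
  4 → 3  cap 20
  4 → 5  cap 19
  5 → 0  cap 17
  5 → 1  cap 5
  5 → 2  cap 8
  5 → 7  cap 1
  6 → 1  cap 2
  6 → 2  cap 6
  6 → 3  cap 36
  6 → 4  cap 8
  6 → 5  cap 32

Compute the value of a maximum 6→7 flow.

Maximum flow value: 59

augment #1: 6→1→7 bottleneck 2, total now 2
augment #2: 6→2→7 bottleneck 6, total now 8
augment #3: 6→3→7 bottleneck 31, total now 39
augment #4: 6→5→7 bottleneck 1, total now 40
augment #5: 6→3→0→7 bottleneck 5, total now 45
augment #6: 6→4→2→7 bottleneck 1, total now 46
augment #7: 6→5→0→7 bottleneck 7, total now 53
augment #8: 6→5→1→7 bottleneck 5, total now 58
augment #9: 6→4→2→1→7 bottleneck 1, total now 59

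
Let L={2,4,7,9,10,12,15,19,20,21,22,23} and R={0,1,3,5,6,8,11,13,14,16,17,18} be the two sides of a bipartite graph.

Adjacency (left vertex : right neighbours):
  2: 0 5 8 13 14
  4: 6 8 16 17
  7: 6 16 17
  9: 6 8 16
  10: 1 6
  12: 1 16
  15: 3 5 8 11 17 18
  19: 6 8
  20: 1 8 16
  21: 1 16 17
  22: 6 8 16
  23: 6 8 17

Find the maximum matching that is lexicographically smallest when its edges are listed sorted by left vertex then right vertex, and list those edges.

|M| = 7 (so the lex-smallest maximum matching has 7 edges)
process left vertices in ascending order; for each, take the smallest-labelled available neighbour that still permits 7 edges overall, or leave it unmatched if none does
lex-smallest matching: {2-0, 4-6, 7-16, 9-8, 10-1, 15-3, 21-17}

Lex-smallest maximum matching: {(2,0), (4,6), (7,16), (9,8), (10,1), (15,3), (21,17)}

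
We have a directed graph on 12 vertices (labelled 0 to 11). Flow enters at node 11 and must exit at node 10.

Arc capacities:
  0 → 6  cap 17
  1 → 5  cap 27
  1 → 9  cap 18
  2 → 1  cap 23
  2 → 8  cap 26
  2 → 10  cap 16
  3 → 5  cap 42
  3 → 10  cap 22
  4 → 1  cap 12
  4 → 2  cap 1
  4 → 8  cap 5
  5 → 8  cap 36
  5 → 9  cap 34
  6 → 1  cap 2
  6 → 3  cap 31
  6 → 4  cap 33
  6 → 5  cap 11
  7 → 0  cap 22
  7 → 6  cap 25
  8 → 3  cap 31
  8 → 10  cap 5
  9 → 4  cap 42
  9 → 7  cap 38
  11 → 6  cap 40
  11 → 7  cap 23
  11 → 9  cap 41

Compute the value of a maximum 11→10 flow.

Maximum flow value: 28

augment #1: 11→6→3→10 bottleneck 22, total now 22
augment #2: 11→6→4→2→10 bottleneck 1, total now 23
augment #3: 11→6→4→8→10 bottleneck 5, total now 28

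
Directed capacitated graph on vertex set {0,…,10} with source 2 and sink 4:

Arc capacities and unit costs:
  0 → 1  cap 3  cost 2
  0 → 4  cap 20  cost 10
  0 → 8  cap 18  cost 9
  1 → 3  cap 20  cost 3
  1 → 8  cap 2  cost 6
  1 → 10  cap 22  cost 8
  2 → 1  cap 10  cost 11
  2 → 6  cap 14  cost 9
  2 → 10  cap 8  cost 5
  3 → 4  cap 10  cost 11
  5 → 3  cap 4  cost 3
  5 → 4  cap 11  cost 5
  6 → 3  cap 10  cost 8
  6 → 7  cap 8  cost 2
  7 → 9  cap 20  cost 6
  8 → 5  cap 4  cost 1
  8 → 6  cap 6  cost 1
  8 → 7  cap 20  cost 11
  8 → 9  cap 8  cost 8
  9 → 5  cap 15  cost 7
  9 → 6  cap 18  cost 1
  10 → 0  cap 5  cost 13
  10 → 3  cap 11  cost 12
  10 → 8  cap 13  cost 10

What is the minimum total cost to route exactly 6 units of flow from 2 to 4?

Minimum cost for 6 units: 134

shortest-cost path #1: 2→10→8→5→4 push 4 @ unit cost 21 (adds 84)
shortest-cost path #2: 2→1→3→4 push 2 @ unit cost 25 (adds 50)
total cost = 134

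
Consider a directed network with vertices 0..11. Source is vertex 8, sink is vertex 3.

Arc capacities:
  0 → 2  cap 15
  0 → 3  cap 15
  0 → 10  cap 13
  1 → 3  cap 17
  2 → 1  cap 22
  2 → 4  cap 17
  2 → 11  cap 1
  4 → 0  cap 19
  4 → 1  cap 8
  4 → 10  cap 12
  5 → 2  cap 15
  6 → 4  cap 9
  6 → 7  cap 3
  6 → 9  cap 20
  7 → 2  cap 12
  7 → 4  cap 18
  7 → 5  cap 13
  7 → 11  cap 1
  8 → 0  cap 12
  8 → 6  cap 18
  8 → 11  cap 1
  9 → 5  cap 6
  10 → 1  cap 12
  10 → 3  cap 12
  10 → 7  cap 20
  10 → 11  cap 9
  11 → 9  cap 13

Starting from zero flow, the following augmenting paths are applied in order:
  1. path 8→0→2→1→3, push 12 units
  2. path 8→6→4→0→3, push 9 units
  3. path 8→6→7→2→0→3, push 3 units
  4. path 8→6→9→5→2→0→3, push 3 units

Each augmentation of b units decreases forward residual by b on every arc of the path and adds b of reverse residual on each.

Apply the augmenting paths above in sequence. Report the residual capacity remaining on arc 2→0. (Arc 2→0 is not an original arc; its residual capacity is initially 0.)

after path 1 (8→0→2→1→3, push 12): res(2,0)=12
after path 2 (8→6→4→0→3, push 9): res(2,0)=12
after path 3 (8→6→7→2→0→3, push 3): res(2,0)=9
after path 4 (8→6→9→5→2→0→3, push 3): res(2,0)=6

Residual capacity of (2,0): 6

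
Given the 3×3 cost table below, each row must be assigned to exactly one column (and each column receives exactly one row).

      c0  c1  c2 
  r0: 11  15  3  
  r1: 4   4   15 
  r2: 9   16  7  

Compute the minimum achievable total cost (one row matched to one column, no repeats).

Minimum assignment cost: 16

optimal assignment: row0→col2 (cost 3), row1→col1 (cost 4), row2→col0 (cost 9)
total = 3 + 4 + 9 = 16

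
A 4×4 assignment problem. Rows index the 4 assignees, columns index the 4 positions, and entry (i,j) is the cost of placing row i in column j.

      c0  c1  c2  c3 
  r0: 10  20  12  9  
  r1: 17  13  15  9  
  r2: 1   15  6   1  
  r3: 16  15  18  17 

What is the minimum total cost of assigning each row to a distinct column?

optimal assignment: row0→col2 (cost 12), row1→col3 (cost 9), row2→col0 (cost 1), row3→col1 (cost 15)
total = 12 + 9 + 1 + 15 = 37

Minimum assignment cost: 37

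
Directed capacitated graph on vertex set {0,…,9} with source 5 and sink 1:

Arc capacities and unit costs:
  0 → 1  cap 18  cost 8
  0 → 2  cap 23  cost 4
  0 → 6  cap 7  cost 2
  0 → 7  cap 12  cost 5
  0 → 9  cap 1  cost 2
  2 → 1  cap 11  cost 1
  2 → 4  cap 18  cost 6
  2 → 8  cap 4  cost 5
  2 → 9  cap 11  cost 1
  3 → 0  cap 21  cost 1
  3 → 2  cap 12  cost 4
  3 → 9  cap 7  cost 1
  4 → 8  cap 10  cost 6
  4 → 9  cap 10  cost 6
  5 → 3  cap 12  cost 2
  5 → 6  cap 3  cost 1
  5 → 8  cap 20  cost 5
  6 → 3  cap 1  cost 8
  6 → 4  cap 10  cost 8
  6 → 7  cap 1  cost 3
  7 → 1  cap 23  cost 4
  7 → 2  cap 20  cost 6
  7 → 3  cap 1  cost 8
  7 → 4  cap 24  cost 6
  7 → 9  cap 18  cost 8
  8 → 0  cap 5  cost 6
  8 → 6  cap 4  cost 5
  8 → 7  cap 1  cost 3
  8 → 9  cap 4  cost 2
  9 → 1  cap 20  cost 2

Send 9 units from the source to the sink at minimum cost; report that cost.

Minimum cost for 9 units: 49

shortest-cost path #1: 5→3→9→1 push 7 @ unit cost 5 (adds 35)
shortest-cost path #2: 5→3→2→1 push 2 @ unit cost 7 (adds 14)
total cost = 49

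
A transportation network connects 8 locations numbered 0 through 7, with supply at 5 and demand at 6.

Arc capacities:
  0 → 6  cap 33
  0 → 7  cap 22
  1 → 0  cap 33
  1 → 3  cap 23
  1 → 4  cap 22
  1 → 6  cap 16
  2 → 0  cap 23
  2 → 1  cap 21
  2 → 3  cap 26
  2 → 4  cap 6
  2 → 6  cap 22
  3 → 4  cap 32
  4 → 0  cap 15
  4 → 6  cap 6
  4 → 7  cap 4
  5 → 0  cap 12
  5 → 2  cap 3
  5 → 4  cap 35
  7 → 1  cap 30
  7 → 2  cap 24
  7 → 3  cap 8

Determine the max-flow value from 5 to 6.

Maximum flow value: 40

augment #1: 5→0→6 bottleneck 12, total now 12
augment #2: 5→2→6 bottleneck 3, total now 15
augment #3: 5→4→6 bottleneck 6, total now 21
augment #4: 5→4→0→6 bottleneck 15, total now 36
augment #5: 5→4→7→1→6 bottleneck 4, total now 40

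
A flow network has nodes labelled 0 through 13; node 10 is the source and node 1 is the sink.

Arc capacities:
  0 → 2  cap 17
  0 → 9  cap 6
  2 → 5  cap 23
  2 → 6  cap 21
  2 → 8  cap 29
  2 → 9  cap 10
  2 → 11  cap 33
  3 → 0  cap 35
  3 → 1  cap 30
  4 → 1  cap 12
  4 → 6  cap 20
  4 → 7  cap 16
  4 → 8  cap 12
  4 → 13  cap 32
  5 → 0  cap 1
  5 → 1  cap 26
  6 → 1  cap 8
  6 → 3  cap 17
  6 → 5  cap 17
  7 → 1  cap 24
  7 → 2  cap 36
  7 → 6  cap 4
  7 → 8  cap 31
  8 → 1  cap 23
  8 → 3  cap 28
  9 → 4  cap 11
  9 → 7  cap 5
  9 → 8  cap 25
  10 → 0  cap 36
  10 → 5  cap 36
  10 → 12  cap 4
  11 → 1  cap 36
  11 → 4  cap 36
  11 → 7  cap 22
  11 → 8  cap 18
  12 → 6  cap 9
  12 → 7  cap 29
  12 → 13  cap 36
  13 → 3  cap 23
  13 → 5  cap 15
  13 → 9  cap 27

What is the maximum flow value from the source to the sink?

Maximum flow value: 53

augment #1: 10→5→1 bottleneck 26, total now 26
augment #2: 10→12→6→1 bottleneck 4, total now 30
augment #3: 10→0→2→6→1 bottleneck 4, total now 34
augment #4: 10→0→2→8→1 bottleneck 13, total now 47
augment #5: 10→0→9→4→1 bottleneck 6, total now 53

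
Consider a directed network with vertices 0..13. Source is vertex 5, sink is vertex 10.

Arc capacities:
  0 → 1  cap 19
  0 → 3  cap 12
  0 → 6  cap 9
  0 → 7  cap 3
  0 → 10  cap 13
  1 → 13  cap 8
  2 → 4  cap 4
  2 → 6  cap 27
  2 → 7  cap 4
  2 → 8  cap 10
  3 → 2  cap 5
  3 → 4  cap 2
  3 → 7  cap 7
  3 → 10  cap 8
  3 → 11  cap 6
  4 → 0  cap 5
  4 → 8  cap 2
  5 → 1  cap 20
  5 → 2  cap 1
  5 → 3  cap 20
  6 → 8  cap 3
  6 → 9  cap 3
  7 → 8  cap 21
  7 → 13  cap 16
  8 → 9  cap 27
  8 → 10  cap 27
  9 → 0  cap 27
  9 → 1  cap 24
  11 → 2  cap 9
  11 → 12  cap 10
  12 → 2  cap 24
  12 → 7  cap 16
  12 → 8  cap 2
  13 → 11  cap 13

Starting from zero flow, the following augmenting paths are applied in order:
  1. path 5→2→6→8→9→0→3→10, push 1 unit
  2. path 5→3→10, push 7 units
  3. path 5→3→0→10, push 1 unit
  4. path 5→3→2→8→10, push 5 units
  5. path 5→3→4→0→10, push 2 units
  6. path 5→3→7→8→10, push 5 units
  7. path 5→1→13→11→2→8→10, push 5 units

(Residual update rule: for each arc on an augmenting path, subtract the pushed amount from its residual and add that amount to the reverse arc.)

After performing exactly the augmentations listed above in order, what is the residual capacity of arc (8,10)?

Residual capacity of (8,10): 12

after path 1 (5→2→6→8→9→0→3→10, push 1): res(8,10)=27
after path 2 (5→3→10, push 7): res(8,10)=27
after path 3 (5→3→0→10, push 1): res(8,10)=27
after path 4 (5→3→2→8→10, push 5): res(8,10)=22
after path 5 (5→3→4→0→10, push 2): res(8,10)=22
after path 6 (5→3→7→8→10, push 5): res(8,10)=17
after path 7 (5→1→13→11→2→8→10, push 5): res(8,10)=12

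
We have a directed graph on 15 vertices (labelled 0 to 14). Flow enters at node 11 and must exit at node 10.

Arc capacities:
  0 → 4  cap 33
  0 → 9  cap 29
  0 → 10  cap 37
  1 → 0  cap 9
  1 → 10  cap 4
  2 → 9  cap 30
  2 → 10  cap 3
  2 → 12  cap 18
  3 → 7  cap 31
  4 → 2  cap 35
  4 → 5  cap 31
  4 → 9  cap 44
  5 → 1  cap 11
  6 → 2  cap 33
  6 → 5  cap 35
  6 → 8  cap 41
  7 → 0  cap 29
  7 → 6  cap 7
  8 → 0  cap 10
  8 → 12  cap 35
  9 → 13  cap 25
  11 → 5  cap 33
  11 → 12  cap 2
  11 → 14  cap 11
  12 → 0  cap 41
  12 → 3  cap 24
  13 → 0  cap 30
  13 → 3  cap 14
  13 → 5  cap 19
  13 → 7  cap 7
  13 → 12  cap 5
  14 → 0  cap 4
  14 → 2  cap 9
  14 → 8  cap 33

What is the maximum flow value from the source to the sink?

augment #1: 11→5→1→10 bottleneck 4, total now 4
augment #2: 11→12→0→10 bottleneck 2, total now 6
augment #3: 11→14→0→10 bottleneck 4, total now 10
augment #4: 11→14→2→10 bottleneck 3, total now 13
augment #5: 11→5→1→0→10 bottleneck 7, total now 20
augment #6: 11→14→8→0→10 bottleneck 4, total now 24

Maximum flow value: 24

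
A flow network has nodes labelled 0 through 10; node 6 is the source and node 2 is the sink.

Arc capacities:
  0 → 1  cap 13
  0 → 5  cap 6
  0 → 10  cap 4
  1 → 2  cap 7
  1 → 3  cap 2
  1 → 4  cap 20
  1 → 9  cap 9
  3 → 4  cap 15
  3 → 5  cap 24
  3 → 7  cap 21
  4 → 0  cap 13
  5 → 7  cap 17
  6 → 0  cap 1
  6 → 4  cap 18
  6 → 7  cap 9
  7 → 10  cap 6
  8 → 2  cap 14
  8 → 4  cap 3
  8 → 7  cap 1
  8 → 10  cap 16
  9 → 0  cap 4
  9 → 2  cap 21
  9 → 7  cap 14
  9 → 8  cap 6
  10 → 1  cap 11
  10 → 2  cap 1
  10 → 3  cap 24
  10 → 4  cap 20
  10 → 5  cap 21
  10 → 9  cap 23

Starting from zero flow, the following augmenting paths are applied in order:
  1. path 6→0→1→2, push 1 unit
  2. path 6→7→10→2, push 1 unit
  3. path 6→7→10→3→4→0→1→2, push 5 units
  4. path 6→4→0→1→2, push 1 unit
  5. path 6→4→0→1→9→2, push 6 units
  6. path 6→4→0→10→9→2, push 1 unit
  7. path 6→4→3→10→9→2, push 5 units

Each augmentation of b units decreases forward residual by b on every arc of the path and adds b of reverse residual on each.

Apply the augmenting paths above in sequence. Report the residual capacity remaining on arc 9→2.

Residual capacity of (9,2): 9

after path 1 (6→0→1→2, push 1): res(9,2)=21
after path 2 (6→7→10→2, push 1): res(9,2)=21
after path 3 (6→7→10→3→4→0→1→2, push 5): res(9,2)=21
after path 4 (6→4→0→1→2, push 1): res(9,2)=21
after path 5 (6→4→0→1→9→2, push 6): res(9,2)=15
after path 6 (6→4→0→10→9→2, push 1): res(9,2)=14
after path 7 (6→4→3→10→9→2, push 5): res(9,2)=9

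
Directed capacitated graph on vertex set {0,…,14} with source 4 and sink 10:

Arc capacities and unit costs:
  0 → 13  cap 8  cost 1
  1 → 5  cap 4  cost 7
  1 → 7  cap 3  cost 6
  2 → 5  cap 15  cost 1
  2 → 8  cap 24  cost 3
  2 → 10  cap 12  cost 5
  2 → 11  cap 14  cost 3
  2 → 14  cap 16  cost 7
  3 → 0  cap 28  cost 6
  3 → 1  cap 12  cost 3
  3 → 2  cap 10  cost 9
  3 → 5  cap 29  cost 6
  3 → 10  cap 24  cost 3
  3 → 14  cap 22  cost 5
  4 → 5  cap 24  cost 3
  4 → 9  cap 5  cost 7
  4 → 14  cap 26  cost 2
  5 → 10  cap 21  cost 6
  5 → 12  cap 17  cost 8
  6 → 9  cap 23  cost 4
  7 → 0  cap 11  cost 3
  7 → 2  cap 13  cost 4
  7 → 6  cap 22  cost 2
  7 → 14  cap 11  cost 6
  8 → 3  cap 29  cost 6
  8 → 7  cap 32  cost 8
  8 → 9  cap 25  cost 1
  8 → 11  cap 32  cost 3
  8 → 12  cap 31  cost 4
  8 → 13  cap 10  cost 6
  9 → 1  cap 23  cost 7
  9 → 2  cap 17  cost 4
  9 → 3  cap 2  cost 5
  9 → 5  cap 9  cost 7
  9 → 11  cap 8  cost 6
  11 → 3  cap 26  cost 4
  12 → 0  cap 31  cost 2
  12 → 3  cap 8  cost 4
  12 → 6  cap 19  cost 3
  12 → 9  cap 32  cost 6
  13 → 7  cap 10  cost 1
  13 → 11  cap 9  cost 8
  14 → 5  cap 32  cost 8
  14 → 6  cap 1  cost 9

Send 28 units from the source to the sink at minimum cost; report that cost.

shortest-cost path #1: 4→5→10 push 21 @ unit cost 9 (adds 189)
shortest-cost path #2: 4→9→3→10 push 2 @ unit cost 15 (adds 30)
shortest-cost path #3: 4→9→2→10 push 3 @ unit cost 16 (adds 48)
shortest-cost path #4: 4→5→12→3→10 push 2 @ unit cost 18 (adds 36)
total cost = 303

Minimum cost for 28 units: 303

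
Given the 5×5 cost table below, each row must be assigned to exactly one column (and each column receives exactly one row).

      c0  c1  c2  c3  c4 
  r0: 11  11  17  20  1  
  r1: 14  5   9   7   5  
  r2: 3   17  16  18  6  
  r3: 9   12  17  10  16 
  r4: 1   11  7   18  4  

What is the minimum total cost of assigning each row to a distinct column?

Minimum assignment cost: 26

optimal assignment: row0→col4 (cost 1), row1→col1 (cost 5), row2→col0 (cost 3), row3→col3 (cost 10), row4→col2 (cost 7)
total = 1 + 5 + 3 + 10 + 7 = 26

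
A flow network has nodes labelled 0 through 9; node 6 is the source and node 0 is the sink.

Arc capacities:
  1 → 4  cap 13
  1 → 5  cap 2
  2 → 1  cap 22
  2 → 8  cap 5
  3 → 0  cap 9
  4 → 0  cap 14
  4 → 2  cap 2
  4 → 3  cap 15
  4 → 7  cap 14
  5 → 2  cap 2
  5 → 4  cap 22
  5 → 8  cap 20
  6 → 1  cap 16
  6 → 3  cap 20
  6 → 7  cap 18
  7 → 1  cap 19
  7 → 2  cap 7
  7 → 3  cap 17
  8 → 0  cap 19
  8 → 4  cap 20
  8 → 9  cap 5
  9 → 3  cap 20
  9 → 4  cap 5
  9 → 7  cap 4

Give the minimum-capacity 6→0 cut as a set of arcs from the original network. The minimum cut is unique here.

augment #1: 6→3→0 push 9
augment #2: 6→1→4→0 push 13
augment #3: 6→1→5→4→0 push 1
augment #4: 6→1→5→8→0 push 1
augment #5: 6→7→2→8→0 push 5
max flow = 29; residual-reachable set from 6 gives S-side
cut edges (S→T): {(1,4), (1,5), (2,8), (3,0)} total cap 29

Min-cut arcs: {(1,4), (1,5), (2,8), (3,0)} (total capacity 29)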